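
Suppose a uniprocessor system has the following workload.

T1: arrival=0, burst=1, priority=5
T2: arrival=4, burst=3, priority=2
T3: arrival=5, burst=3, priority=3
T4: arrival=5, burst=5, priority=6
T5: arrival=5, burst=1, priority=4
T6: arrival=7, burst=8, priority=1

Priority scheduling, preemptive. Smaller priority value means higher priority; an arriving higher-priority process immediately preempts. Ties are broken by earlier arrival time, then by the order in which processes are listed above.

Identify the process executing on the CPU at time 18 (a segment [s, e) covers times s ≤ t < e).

Timeline: | T1 0-1 | idle 1-4 | T2 4-7 | T6 7-15 | T3 15-18 | T5 18-19 | T4 19-24 |
Completion: T1=1  T2=7  T3=18  T4=24  T5=19  T6=15
Turnaround (C−A): T1=1  T2=3  T3=13  T4=19  T5=14  T6=8

T5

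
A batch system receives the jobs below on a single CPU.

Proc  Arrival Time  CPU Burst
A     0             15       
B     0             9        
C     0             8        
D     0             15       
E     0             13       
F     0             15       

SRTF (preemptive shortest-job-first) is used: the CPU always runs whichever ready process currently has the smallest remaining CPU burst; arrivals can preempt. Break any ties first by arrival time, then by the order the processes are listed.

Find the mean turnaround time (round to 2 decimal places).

Timeline: | C 0-8 | B 8-17 | E 17-30 | A 30-45 | D 45-60 | F 60-75 |
Completion: A=45  B=17  C=8  D=60  E=30  F=75
Turnaround (C−A): A=45  B=17  C=8  D=60  E=30  F=75
Turnaround times: A=45, B=17, C=8, D=60, E=30, F=75
Average turnaround = (45+17+8+60+30+75) / 6 = 235/6 = 39.17

39.17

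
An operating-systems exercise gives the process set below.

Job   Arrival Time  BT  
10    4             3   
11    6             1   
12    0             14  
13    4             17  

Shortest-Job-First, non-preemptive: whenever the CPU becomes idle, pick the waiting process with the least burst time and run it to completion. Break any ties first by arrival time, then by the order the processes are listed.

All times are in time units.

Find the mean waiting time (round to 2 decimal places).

Timeline: | 12 0-14 | 11 14-15 | 10 15-18 | 13 18-35 |
Completion: 10=18  11=15  12=14  13=35
Turnaround (C−A): 10=14  11=9  12=14  13=31
Waiting times: 10=11, 11=8, 12=0, 13=14
Average waiting = (11+8+0+14) / 4 = 33/4 = 8.25

8.25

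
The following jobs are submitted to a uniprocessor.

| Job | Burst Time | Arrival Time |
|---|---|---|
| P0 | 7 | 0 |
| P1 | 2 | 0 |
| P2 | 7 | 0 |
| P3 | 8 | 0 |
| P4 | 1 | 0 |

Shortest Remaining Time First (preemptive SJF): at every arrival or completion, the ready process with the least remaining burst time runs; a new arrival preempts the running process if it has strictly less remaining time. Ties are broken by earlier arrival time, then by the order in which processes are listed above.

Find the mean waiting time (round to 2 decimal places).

Timeline: | P4 0-1 | P1 1-3 | P0 3-10 | P2 10-17 | P3 17-25 |
Completion: P0=10  P1=3  P2=17  P3=25  P4=1
Waiting times: P0=3, P1=1, P2=10, P3=17, P4=0
Average waiting = (3+1+10+17+0) / 5 = 31/5 = 6.20

6.20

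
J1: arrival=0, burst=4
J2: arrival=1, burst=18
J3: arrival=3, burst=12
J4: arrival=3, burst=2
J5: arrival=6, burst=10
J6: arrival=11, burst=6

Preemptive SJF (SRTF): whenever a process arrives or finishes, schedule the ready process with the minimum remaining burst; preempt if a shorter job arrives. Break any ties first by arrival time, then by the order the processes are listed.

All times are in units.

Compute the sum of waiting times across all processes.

Schedule: | J1 0-4 | J4 4-6 | J5 6-16 | J6 16-22 | J3 22-34 | J2 34-52 |
Completion: J1=4  J2=52  J3=34  J4=6  J5=16  J6=22
Waiting = turnaround − burst: J1=0, J2=33, J3=19, J4=1, J5=0, J6=5
Total waiting = 0 + 33 + 19 + 1 + 0 + 5 = 58

58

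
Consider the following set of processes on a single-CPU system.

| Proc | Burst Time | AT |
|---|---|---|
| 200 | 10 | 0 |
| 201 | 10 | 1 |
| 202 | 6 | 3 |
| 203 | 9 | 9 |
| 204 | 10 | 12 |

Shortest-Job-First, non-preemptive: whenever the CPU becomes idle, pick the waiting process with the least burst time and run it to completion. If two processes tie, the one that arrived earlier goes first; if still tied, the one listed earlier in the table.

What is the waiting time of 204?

Gantt: | 200 0-10 | 202 10-16 | 203 16-25 | 201 25-35 | 204 35-45 |
Completion: 200=10  201=35  202=16  203=25  204=45
Turnaround (C−A): 200=10  201=34  202=13  203=16  204=33
Waiting(204) = turnaround − burst = 33 − 10 = 23

23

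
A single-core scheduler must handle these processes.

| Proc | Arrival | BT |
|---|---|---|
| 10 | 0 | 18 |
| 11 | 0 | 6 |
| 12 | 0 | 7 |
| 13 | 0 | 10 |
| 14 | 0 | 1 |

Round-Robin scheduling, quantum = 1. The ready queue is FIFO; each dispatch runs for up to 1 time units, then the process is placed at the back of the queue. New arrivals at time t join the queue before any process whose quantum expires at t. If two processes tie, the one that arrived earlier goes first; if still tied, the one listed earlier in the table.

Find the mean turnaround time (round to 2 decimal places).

Gantt: | 10 0-1 | 11 1-2 | 12 2-3 | 13 3-4 | 14 4-5 | 10 5-6 | 11 6-7 | 12 7-8 | 13 8-9 | 10 9-10 | 11 10-11 | 12 11-12 | 13 12-13 | 10 13-14 | 11 14-15 | 12 15-16 | 13 16-17 | 10 17-18 | 11 18-19 | 12 19-20 | 13 20-21 | 10 21-22 | 11 22-23 | 12 23-24 | 13 24-25 | 10 25-26 | 12 26-27 | 13 27-28 | 10 28-29 | 13 29-30 | 10 30-31 | 13 31-32 | 10 32-33 | 13 33-34 | 10 34-42 |
Completion: 10=42  11=23  12=27  13=34  14=5
Turnaround times: 10=42, 11=23, 12=27, 13=34, 14=5
Average turnaround = (42+23+27+34+5) / 5 = 131/5 = 26.20

26.20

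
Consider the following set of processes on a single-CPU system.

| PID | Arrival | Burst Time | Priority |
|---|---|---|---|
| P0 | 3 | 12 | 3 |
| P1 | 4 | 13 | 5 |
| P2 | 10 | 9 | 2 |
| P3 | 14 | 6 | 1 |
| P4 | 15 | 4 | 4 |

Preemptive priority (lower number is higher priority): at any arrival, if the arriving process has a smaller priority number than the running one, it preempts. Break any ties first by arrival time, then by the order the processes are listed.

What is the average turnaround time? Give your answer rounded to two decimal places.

22.00

Timeline: | idle 0-3 | P0 3-10 | P2 10-14 | P3 14-20 | P2 20-25 | P0 25-30 | P4 30-34 | P1 34-47 |
Completion: P0=30  P1=47  P2=25  P3=20  P4=34
Turnaround (C−A): P0=27  P1=43  P2=15  P3=6  P4=19
Turnaround times: P0=27, P1=43, P2=15, P3=6, P4=19
Average turnaround = (27+43+15+6+19) / 5 = 110/5 = 22.00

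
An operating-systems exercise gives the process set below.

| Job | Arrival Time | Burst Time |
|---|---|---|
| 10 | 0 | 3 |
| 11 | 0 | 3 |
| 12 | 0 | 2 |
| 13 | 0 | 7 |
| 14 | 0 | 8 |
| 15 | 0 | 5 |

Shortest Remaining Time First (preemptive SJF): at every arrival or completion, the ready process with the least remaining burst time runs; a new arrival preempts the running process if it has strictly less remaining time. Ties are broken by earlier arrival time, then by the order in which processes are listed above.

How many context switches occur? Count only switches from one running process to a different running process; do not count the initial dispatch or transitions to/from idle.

Schedule: | 12 0-2 | 10 2-5 | 11 5-8 | 15 8-13 | 13 13-20 | 14 20-28 |
Completion: 10=5  11=8  12=2  13=20  14=28  15=13

5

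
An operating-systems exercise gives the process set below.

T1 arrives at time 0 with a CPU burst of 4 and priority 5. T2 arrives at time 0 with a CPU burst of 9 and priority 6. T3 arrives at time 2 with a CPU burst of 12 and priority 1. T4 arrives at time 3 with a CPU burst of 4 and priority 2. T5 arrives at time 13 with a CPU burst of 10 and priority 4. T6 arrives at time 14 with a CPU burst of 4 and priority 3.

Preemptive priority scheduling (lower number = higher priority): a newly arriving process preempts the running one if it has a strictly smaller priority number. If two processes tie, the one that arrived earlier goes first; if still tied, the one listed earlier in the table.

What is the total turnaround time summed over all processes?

131

Timeline: | T1 0-2 | T3 2-14 | T4 14-18 | T6 18-22 | T5 22-32 | T1 32-34 | T2 34-43 |
Completion: T1=34  T2=43  T3=14  T4=18  T5=32  T6=22
Turnaround = completion − arrival: T1=34, T2=43, T3=12, T4=15, T5=19, T6=8
Total turnaround = 34 + 43 + 12 + 15 + 19 + 8 = 131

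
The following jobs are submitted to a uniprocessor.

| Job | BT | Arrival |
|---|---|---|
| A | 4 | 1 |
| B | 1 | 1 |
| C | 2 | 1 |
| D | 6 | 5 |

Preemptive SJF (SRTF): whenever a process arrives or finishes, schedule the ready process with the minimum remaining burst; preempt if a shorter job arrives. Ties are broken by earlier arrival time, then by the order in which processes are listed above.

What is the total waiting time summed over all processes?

Gantt: | idle 0-1 | B 1-2 | C 2-4 | A 4-8 | D 8-14 |
Completion: A=8  B=2  C=4  D=14
Waiting = turnaround − burst: A=3, B=0, C=1, D=3
Total waiting = 3 + 0 + 1 + 3 = 7

7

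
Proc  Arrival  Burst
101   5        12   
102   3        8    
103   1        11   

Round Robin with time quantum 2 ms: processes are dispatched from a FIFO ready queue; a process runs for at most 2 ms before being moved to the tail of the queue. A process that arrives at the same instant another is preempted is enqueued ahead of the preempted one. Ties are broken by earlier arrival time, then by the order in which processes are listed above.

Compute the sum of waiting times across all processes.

Schedule: | idle 0-1 | 103 1-3 | 102 3-5 | 103 5-7 | 101 7-9 | 102 9-11 | 103 11-13 | 101 13-15 | 102 15-17 | 103 17-19 | 101 19-21 | 102 21-23 | 103 23-25 | 101 25-27 | 103 27-28 | 101 28-32 |
Completion: 101=32  102=23  103=28
Waiting = turnaround − burst: 101=15, 102=12, 103=16
Total waiting = 15 + 12 + 16 = 43

43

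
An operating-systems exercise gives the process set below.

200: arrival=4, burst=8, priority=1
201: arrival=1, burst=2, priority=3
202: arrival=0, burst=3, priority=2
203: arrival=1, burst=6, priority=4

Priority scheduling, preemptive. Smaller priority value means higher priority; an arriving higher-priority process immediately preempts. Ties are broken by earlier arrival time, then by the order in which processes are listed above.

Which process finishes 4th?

203

Schedule: | 202 0-3 | 201 3-4 | 200 4-12 | 201 12-13 | 203 13-19 |
Completion: 200=12  201=13  202=3  203=19
Turnaround (C−A): 200=8  201=12  202=3  203=18
Finish order: 202 → 200 → 201 → 203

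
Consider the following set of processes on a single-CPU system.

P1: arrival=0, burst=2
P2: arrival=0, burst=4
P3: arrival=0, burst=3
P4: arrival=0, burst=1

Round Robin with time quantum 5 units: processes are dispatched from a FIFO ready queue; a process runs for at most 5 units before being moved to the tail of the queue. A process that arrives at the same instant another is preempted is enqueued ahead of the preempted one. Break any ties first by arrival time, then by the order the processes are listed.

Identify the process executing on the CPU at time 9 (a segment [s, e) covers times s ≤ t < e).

Timeline: | P1 0-2 | P2 2-6 | P3 6-9 | P4 9-10 |
Completion: P1=2  P2=6  P3=9  P4=10

P4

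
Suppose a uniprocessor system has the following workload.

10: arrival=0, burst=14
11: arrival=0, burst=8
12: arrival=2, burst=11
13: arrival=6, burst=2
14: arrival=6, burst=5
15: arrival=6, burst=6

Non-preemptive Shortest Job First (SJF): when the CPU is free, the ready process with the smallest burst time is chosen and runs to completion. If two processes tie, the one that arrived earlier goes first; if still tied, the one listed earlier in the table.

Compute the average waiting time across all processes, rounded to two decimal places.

Schedule: | 11 0-8 | 13 8-10 | 14 10-15 | 15 15-21 | 12 21-32 | 10 32-46 |
Completion: 10=46  11=8  12=32  13=10  14=15  15=21
Waiting times: 10=32, 11=0, 12=19, 13=2, 14=4, 15=9
Average waiting = (32+0+19+2+4+9) / 6 = 66/6 = 11.00

11.00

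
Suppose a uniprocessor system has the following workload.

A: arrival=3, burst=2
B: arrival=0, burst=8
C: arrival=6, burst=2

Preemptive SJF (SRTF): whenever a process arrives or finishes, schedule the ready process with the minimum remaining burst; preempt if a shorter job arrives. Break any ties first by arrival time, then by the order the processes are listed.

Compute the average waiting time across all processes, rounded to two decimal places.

1.33

Gantt: | B 0-3 | A 3-5 | B 5-6 | C 6-8 | B 8-12 |
Completion: A=5  B=12  C=8
Waiting times: A=0, B=4, C=0
Average waiting = (0+4+0) / 3 = 4/3 = 1.33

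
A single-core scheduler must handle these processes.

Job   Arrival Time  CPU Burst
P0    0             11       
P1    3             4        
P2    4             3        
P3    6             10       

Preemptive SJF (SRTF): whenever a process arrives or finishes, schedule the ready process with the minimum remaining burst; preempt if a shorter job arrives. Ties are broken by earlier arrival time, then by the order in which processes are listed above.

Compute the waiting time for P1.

Schedule: | P0 0-3 | P1 3-7 | P2 7-10 | P0 10-18 | P3 18-28 |
Completion: P0=18  P1=7  P2=10  P3=28
Turnaround (C−A): P0=18  P1=4  P2=6  P3=22
Waiting(P1) = turnaround − burst = 4 − 4 = 0

0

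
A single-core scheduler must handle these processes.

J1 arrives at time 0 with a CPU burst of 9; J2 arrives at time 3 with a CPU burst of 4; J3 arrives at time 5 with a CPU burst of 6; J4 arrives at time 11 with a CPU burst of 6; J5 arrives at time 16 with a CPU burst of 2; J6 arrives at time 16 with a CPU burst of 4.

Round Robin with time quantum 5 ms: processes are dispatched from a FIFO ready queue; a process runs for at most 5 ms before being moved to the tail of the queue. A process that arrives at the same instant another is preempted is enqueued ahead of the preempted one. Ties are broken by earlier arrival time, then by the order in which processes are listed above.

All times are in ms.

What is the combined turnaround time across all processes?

87

Timeline: | J1 0-5 | J2 5-9 | J3 9-14 | J1 14-18 | J4 18-23 | J3 23-24 | J5 24-26 | J6 26-30 | J4 30-31 |
Completion: J1=18  J2=9  J3=24  J4=31  J5=26  J6=30
Turnaround = completion − arrival: J1=18, J2=6, J3=19, J4=20, J5=10, J6=14
Total turnaround = 18 + 6 + 19 + 20 + 10 + 14 = 87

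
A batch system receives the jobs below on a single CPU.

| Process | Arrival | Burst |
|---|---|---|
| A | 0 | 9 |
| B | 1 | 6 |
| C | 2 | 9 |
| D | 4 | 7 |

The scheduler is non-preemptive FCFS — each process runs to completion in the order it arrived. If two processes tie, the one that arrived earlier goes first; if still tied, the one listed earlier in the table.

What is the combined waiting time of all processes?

41

Schedule: | A 0-9 | B 9-15 | C 15-24 | D 24-31 |
Completion: A=9  B=15  C=24  D=31
Turnaround (C−A): A=9  B=14  C=22  D=27
Waiting = turnaround − burst: A=0, B=8, C=13, D=20
Total waiting = 0 + 8 + 13 + 20 = 41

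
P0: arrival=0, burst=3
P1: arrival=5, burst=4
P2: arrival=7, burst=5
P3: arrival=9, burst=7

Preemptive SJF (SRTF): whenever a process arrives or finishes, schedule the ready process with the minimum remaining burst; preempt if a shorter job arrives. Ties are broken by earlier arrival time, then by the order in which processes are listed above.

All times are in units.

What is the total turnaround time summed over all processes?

26

Schedule: | P0 0-3 | idle 3-5 | P1 5-9 | P2 9-14 | P3 14-21 |
Completion: P0=3  P1=9  P2=14  P3=21
Turnaround (C−A): P0=3  P1=4  P2=7  P3=12
Turnaround = completion − arrival: P0=3, P1=4, P2=7, P3=12
Total turnaround = 3 + 4 + 7 + 12 = 26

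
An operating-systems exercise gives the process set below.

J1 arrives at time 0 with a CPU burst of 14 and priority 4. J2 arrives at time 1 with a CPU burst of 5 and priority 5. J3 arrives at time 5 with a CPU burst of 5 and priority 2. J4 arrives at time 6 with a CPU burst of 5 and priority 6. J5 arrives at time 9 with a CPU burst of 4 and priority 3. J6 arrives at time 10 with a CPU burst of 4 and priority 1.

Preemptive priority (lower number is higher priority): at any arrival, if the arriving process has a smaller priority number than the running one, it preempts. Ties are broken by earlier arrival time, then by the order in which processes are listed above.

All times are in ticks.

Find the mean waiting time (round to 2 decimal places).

Timeline: | J1 0-5 | J3 5-10 | J6 10-14 | J5 14-18 | J1 18-27 | J2 27-32 | J4 32-37 |
Completion: J1=27  J2=32  J3=10  J4=37  J5=18  J6=14
Waiting times: J1=13, J2=26, J3=0, J4=26, J5=5, J6=0
Average waiting = (13+26+0+26+5+0) / 6 = 70/6 = 11.67

11.67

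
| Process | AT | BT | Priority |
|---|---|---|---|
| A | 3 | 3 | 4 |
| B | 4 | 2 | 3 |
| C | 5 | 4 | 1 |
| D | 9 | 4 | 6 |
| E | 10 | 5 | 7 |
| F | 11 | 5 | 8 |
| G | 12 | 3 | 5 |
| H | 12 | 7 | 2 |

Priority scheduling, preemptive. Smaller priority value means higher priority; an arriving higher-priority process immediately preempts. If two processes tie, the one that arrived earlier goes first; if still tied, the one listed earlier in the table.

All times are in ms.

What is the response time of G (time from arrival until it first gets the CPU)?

Gantt: | idle 0-3 | A 3-4 | B 4-5 | C 5-9 | B 9-10 | A 10-12 | H 12-19 | G 19-22 | D 22-26 | E 26-31 | F 31-36 |
Completion: A=12  B=10  C=9  D=26  E=31  F=36  G=22  H=19
Response(G) = first start − arrival = 19 − 12 = 7

7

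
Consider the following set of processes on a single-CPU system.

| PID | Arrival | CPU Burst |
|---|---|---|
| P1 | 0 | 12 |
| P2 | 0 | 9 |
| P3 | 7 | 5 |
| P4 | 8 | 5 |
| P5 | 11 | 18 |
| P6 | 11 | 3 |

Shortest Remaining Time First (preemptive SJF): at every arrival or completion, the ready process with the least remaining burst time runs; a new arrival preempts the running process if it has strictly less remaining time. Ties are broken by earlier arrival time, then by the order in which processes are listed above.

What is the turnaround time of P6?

6

Timeline: | P2 0-9 | P3 9-14 | P6 14-17 | P4 17-22 | P1 22-34 | P5 34-52 |
Completion: P1=34  P2=9  P3=14  P4=22  P5=52  P6=17
Turnaround(P6) = completion − arrival = 17 − 11 = 6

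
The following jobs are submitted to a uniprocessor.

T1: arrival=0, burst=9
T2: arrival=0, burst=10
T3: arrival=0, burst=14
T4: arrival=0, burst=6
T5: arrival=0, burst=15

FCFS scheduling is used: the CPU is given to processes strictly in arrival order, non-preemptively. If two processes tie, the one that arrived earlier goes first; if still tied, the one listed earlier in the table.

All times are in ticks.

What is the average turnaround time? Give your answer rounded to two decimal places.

30.80

Schedule: | T1 0-9 | T2 9-19 | T3 19-33 | T4 33-39 | T5 39-54 |
Completion: T1=9  T2=19  T3=33  T4=39  T5=54
Turnaround (C−A): T1=9  T2=19  T3=33  T4=39  T5=54
Turnaround times: T1=9, T2=19, T3=33, T4=39, T5=54
Average turnaround = (9+19+33+39+54) / 5 = 154/5 = 30.80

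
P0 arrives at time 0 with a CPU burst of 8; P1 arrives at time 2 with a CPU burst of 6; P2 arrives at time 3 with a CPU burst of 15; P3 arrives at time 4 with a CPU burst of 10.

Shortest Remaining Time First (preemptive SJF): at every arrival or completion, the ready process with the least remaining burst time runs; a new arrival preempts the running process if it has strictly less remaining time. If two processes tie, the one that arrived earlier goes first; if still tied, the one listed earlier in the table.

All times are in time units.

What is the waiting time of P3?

10

Gantt: | P0 0-8 | P1 8-14 | P3 14-24 | P2 24-39 |
Completion: P0=8  P1=14  P2=39  P3=24
Turnaround (C−A): P0=8  P1=12  P2=36  P3=20
Waiting(P3) = turnaround − burst = 20 − 10 = 10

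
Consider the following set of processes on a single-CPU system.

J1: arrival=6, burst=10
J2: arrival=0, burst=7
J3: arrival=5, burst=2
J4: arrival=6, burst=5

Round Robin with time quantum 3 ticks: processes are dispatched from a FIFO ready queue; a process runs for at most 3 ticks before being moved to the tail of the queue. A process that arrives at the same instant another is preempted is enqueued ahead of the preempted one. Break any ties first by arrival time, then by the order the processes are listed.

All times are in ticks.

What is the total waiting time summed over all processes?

Gantt: | J2 0-6 | J3 6-8 | J1 8-11 | J4 11-14 | J2 14-15 | J1 15-18 | J4 18-20 | J1 20-24 |
Completion: J1=24  J2=15  J3=8  J4=20
Waiting = turnaround − burst: J1=8, J2=8, J3=1, J4=9
Total waiting = 8 + 8 + 1 + 9 = 26

26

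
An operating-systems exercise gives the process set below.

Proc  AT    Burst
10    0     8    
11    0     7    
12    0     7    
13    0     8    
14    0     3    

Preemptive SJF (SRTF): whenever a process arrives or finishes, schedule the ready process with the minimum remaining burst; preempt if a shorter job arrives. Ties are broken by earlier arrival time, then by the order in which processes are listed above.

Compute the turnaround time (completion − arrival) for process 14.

Timeline: | 14 0-3 | 11 3-10 | 12 10-17 | 10 17-25 | 13 25-33 |
Completion: 10=25  11=10  12=17  13=33  14=3
Turnaround (C−A): 10=25  11=10  12=17  13=33  14=3
Turnaround(14) = completion − arrival = 3 − 0 = 3

3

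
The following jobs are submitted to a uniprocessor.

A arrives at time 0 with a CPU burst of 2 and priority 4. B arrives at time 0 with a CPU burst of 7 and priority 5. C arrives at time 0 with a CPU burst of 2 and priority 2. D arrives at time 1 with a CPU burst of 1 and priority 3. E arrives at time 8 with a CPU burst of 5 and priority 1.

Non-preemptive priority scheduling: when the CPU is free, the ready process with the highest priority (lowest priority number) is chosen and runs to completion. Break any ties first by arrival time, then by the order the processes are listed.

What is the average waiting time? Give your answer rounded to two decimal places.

2.60

Schedule: | C 0-2 | D 2-3 | A 3-5 | B 5-12 | E 12-17 |
Completion: A=5  B=12  C=2  D=3  E=17
Turnaround (C−A): A=5  B=12  C=2  D=2  E=9
Waiting times: A=3, B=5, C=0, D=1, E=4
Average waiting = (3+5+0+1+4) / 5 = 13/5 = 2.60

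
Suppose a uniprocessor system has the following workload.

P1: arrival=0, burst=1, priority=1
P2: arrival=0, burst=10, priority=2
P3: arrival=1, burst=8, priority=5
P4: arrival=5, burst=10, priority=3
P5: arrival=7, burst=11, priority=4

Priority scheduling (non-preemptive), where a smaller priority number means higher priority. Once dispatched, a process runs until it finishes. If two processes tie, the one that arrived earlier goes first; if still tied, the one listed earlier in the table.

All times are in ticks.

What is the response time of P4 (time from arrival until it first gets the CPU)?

6

Schedule: | P1 0-1 | P2 1-11 | P4 11-21 | P5 21-32 | P3 32-40 |
Completion: P1=1  P2=11  P3=40  P4=21  P5=32
Response(P4) = first start − arrival = 11 − 5 = 6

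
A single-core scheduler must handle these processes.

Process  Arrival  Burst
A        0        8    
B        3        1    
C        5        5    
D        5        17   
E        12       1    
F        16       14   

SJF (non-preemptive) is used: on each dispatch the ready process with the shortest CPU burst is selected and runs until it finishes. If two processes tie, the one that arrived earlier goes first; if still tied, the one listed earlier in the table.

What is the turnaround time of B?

6

Gantt: | A 0-8 | B 8-9 | C 9-14 | E 14-15 | D 15-32 | F 32-46 |
Completion: A=8  B=9  C=14  D=32  E=15  F=46
Turnaround(B) = completion − arrival = 9 − 3 = 6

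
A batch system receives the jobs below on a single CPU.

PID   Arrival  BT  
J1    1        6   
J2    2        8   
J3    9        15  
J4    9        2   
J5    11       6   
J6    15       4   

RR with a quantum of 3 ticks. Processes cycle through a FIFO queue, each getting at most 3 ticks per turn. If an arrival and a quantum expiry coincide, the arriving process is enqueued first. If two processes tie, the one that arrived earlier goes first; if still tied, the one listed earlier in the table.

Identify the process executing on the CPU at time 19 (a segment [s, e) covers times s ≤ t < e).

Gantt: | idle 0-1 | J1 1-4 | J2 4-7 | J1 7-10 | J2 10-13 | J3 13-16 | J4 16-18 | J5 18-21 | J2 21-23 | J6 23-26 | J3 26-29 | J5 29-32 | J6 32-33 | J3 33-42 |
Completion: J1=10  J2=23  J3=42  J4=18  J5=32  J6=33

J5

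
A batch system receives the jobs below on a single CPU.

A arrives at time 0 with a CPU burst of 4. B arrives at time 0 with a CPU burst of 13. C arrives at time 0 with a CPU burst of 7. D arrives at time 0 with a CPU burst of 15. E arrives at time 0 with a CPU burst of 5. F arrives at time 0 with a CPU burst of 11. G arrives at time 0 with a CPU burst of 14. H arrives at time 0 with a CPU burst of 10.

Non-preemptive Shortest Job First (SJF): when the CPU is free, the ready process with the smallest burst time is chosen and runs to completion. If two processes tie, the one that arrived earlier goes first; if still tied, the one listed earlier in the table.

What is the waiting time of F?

Timeline: | A 0-4 | E 4-9 | C 9-16 | H 16-26 | F 26-37 | B 37-50 | G 50-64 | D 64-79 |
Completion: A=4  B=50  C=16  D=79  E=9  F=37  G=64  H=26
Turnaround (C−A): A=4  B=50  C=16  D=79  E=9  F=37  G=64  H=26
Waiting(F) = turnaround − burst = 37 − 11 = 26

26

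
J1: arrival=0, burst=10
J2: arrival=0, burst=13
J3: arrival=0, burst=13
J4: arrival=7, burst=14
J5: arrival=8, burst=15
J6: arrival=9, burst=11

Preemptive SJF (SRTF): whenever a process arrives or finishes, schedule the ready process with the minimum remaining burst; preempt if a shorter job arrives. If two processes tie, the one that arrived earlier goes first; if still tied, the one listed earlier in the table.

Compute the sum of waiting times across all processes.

Schedule: | J1 0-10 | J6 10-21 | J2 21-34 | J3 34-47 | J4 47-61 | J5 61-76 |
Completion: J1=10  J2=34  J3=47  J4=61  J5=76  J6=21
Waiting = turnaround − burst: J1=0, J2=21, J3=34, J4=40, J5=53, J6=1
Total waiting = 0 + 21 + 34 + 40 + 53 + 1 = 149

149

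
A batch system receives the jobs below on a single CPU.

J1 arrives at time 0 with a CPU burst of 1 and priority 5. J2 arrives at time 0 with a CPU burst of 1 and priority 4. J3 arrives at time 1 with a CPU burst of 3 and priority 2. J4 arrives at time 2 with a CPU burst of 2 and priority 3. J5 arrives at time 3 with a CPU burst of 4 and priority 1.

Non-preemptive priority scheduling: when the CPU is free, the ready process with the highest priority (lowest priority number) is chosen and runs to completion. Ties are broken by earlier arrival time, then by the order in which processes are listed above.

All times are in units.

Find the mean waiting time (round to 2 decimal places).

Schedule: | J2 0-1 | J3 1-4 | J5 4-8 | J4 8-10 | J1 10-11 |
Completion: J1=11  J2=1  J3=4  J4=10  J5=8
Turnaround (C−A): J1=11  J2=1  J3=3  J4=8  J5=5
Waiting times: J1=10, J2=0, J3=0, J4=6, J5=1
Average waiting = (10+0+0+6+1) / 5 = 17/5 = 3.40

3.40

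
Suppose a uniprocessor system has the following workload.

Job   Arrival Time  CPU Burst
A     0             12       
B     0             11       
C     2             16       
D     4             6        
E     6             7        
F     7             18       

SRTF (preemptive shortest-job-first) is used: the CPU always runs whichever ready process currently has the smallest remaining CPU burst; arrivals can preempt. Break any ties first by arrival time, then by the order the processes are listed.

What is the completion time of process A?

Timeline: | B 0-4 | D 4-10 | B 10-17 | E 17-24 | A 24-36 | C 36-52 | F 52-70 |
Completion: A=36  B=17  C=52  D=10  E=24  F=70

36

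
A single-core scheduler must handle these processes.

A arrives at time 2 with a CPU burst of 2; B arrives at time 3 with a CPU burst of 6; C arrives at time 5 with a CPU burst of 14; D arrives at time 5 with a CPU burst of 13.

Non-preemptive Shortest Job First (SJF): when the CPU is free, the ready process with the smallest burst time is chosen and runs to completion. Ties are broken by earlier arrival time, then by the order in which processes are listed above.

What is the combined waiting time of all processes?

Timeline: | idle 0-2 | A 2-4 | B 4-10 | D 10-23 | C 23-37 |
Completion: A=4  B=10  C=37  D=23
Turnaround (C−A): A=2  B=7  C=32  D=18
Waiting = turnaround − burst: A=0, B=1, C=18, D=5
Total waiting = 0 + 1 + 18 + 5 = 24

24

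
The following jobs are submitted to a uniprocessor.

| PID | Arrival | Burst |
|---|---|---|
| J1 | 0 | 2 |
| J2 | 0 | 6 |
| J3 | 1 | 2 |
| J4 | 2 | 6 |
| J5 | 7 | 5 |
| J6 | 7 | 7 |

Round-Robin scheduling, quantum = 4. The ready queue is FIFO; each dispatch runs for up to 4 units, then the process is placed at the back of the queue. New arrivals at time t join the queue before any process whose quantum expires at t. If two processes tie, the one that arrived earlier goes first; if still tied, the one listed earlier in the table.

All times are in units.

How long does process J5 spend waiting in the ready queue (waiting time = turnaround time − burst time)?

Gantt: | J1 0-2 | J2 2-6 | J3 6-8 | J4 8-12 | J2 12-14 | J5 14-18 | J6 18-22 | J4 22-24 | J5 24-25 | J6 25-28 |
Completion: J1=2  J2=14  J3=8  J4=24  J5=25  J6=28
Waiting(J5) = turnaround − burst = 18 − 5 = 13

13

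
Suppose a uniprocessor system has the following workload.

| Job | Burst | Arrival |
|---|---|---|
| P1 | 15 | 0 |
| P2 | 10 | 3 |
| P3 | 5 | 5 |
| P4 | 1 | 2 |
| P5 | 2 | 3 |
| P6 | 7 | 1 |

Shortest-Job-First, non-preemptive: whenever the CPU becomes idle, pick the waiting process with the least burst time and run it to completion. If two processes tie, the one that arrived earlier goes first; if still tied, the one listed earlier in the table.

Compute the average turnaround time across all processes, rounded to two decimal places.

Gantt: | P1 0-15 | P4 15-16 | P5 16-18 | P3 18-23 | P6 23-30 | P2 30-40 |
Completion: P1=15  P2=40  P3=23  P4=16  P5=18  P6=30
Turnaround times: P1=15, P2=37, P3=18, P4=14, P5=15, P6=29
Average turnaround = (15+37+18+14+15+29) / 6 = 128/6 = 21.33

21.33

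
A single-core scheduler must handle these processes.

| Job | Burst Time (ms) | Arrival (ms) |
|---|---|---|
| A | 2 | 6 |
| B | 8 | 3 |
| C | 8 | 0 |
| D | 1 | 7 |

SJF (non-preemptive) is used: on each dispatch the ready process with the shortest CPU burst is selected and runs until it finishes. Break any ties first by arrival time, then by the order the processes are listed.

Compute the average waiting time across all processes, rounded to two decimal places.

3.00

Gantt: | C 0-8 | D 8-9 | A 9-11 | B 11-19 |
Completion: A=11  B=19  C=8  D=9
Turnaround (C−A): A=5  B=16  C=8  D=2
Waiting times: A=3, B=8, C=0, D=1
Average waiting = (3+8+0+1) / 4 = 12/4 = 3.00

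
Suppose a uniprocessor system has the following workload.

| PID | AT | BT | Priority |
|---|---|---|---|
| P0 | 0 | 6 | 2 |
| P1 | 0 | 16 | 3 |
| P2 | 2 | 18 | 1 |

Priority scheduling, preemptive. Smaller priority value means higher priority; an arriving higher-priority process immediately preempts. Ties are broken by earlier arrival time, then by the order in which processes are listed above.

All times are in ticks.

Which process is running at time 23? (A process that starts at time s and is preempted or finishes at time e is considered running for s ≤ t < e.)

Schedule: | P0 0-2 | P2 2-20 | P0 20-24 | P1 24-40 |
Completion: P0=24  P1=40  P2=20
Turnaround (C−A): P0=24  P1=40  P2=18

P0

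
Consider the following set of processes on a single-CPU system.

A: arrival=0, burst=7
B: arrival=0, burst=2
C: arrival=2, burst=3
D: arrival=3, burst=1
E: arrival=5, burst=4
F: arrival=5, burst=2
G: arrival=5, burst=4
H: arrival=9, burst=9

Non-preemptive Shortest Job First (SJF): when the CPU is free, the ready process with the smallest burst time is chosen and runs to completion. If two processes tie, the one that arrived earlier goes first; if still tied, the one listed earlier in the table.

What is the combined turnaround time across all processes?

75

Gantt: | B 0-2 | C 2-5 | D 5-6 | F 6-8 | E 8-12 | G 12-16 | A 16-23 | H 23-32 |
Completion: A=23  B=2  C=5  D=6  E=12  F=8  G=16  H=32
Turnaround (C−A): A=23  B=2  C=3  D=3  E=7  F=3  G=11  H=23
Turnaround = completion − arrival: A=23, B=2, C=3, D=3, E=7, F=3, G=11, H=23
Total turnaround = 23 + 2 + 3 + 3 + 7 + 3 + 11 + 23 = 75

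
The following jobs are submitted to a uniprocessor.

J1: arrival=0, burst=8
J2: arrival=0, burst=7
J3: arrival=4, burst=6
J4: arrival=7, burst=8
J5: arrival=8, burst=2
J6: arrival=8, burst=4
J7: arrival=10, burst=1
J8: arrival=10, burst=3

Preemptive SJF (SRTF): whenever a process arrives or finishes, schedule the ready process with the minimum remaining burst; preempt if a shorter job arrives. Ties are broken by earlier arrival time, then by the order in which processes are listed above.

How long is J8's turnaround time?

Gantt: | J2 0-7 | J3 7-8 | J5 8-10 | J7 10-11 | J8 11-14 | J6 14-18 | J3 18-23 | J1 23-31 | J4 31-39 |
Completion: J1=31  J2=7  J3=23  J4=39  J5=10  J6=18  J7=11  J8=14
Turnaround (C−A): J1=31  J2=7  J3=19  J4=32  J5=2  J6=10  J7=1  J8=4
Turnaround(J8) = completion − arrival = 14 − 10 = 4

4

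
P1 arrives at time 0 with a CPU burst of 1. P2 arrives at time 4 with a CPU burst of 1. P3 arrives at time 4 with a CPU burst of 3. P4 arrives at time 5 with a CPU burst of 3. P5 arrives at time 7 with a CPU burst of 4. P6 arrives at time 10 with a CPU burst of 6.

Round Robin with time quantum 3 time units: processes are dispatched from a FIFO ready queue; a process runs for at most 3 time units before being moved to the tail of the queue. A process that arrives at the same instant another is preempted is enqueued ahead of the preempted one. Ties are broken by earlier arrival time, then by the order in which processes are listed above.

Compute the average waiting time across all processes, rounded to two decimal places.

Gantt: | P1 0-1 | idle 1-4 | P2 4-5 | P3 5-8 | P4 8-11 | P5 11-14 | P6 14-17 | P5 17-18 | P6 18-21 |
Completion: P1=1  P2=5  P3=8  P4=11  P5=18  P6=21
Waiting times: P1=0, P2=0, P3=1, P4=3, P5=7, P6=5
Average waiting = (0+0+1+3+7+5) / 6 = 16/6 = 2.67

2.67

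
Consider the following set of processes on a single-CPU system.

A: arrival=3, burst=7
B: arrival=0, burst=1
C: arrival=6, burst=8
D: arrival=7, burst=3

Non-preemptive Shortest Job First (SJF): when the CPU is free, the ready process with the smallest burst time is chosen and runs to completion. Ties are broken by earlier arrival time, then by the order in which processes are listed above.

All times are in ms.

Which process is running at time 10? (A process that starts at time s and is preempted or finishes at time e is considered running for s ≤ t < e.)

D

Schedule: | B 0-1 | idle 1-3 | A 3-10 | D 10-13 | C 13-21 |
Completion: A=10  B=1  C=21  D=13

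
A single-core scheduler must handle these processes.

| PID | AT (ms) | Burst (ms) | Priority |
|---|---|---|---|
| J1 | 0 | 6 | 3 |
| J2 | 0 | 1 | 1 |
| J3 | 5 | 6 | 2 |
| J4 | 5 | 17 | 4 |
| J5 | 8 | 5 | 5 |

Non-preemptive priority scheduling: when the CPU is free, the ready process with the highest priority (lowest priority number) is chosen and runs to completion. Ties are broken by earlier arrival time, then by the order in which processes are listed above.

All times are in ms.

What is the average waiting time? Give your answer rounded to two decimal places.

6.60

Timeline: | J2 0-1 | J1 1-7 | J3 7-13 | J4 13-30 | J5 30-35 |
Completion: J1=7  J2=1  J3=13  J4=30  J5=35
Turnaround (C−A): J1=7  J2=1  J3=8  J4=25  J5=27
Waiting times: J1=1, J2=0, J3=2, J4=8, J5=22
Average waiting = (1+0+2+8+22) / 5 = 33/5 = 6.60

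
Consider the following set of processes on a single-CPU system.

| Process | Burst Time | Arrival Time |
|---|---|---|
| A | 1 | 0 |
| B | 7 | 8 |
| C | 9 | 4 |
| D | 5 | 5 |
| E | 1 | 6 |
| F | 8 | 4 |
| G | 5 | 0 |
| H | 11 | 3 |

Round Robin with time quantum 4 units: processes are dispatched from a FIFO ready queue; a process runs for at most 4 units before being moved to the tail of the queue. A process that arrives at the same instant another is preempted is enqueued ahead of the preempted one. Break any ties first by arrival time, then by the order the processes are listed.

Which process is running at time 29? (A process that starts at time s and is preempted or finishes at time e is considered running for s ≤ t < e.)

H

Schedule: | A 0-1 | G 1-5 | H 5-9 | C 9-13 | F 13-17 | D 17-21 | G 21-22 | E 22-23 | B 23-27 | H 27-31 | C 31-35 | F 35-39 | D 39-40 | B 40-43 | H 43-46 | C 46-47 |
Completion: A=1  B=43  C=47  D=40  E=23  F=39  G=22  H=46
Turnaround (C−A): A=1  B=35  C=43  D=35  E=17  F=35  G=22  H=43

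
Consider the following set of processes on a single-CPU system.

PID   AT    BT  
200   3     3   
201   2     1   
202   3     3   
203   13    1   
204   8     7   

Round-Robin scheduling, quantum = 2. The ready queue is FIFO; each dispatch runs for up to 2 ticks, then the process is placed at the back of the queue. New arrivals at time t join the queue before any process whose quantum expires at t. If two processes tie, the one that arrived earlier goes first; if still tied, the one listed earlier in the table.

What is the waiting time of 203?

Gantt: | idle 0-2 | 201 2-3 | 200 3-5 | 202 5-7 | 200 7-8 | 202 8-9 | 204 9-13 | 203 13-14 | 204 14-17 |
Completion: 200=8  201=3  202=9  203=14  204=17
Turnaround (C−A): 200=5  201=1  202=6  203=1  204=9
Waiting(203) = turnaround − burst = 1 − 1 = 0

0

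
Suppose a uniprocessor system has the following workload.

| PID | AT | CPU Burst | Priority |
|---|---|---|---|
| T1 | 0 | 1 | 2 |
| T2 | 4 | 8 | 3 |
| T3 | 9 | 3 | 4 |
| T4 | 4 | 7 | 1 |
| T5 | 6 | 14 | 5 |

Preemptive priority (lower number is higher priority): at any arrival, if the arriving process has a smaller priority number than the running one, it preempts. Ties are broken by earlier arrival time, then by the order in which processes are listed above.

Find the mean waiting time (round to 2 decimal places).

6.60

Timeline: | T1 0-1 | idle 1-4 | T4 4-11 | T2 11-19 | T3 19-22 | T5 22-36 |
Completion: T1=1  T2=19  T3=22  T4=11  T5=36
Turnaround (C−A): T1=1  T2=15  T3=13  T4=7  T5=30
Waiting times: T1=0, T2=7, T3=10, T4=0, T5=16
Average waiting = (0+7+10+0+16) / 5 = 33/5 = 6.60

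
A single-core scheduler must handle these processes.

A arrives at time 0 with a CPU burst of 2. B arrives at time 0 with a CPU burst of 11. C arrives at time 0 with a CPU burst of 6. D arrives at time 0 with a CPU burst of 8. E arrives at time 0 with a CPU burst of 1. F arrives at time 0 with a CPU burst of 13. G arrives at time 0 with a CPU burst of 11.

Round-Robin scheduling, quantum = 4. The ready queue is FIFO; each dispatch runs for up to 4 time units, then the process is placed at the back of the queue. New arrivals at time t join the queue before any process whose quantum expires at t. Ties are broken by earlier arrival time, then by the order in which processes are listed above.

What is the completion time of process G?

51

Schedule: | A 0-2 | B 2-6 | C 6-10 | D 10-14 | E 14-15 | F 15-19 | G 19-23 | B 23-27 | C 27-29 | D 29-33 | F 33-37 | G 37-41 | B 41-44 | F 44-48 | G 48-51 | F 51-52 |
Completion: A=2  B=44  C=29  D=33  E=15  F=52  G=51
Turnaround (C−A): A=2  B=44  C=29  D=33  E=15  F=52  G=51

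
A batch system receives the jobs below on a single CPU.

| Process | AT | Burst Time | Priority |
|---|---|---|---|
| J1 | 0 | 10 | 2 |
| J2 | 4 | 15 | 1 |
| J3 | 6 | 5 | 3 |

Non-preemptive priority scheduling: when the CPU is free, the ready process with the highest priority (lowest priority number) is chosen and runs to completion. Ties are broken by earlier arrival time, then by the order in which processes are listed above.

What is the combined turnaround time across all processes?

Gantt: | J1 0-10 | J2 10-25 | J3 25-30 |
Completion: J1=10  J2=25  J3=30
Turnaround (C−A): J1=10  J2=21  J3=24
Turnaround = completion − arrival: J1=10, J2=21, J3=24
Total turnaround = 10 + 21 + 24 = 55

55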